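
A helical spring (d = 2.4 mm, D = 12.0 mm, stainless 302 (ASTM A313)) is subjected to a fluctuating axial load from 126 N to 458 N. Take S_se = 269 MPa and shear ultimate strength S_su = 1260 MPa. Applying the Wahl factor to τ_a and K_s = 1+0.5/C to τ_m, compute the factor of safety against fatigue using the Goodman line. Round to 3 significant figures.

C = D/d = 12.0/2.4 = 5.0000; K_W = (4C−1)/(4C−4)+0.615/C = 1.3105; K_s = 1+0.5/C = 1.1000
F_a = (F_max−F_min)/2 = 166 N; F_m = (F_max+F_min)/2 = 292 N
τ_a = K_W·8F_aD/(πd³) = 1.3105 × 366.94 = 480.88 MPa
τ_m = K_s·8F_mD/(πd³) = 1.1000 × 645.46 = 710.01 MPa
Goodman: 1/n_f = τ_a/S_se + τ_m/S_su = 480.88/269 + 710.01/1260 = 1.78764 + 0.56350 = 2.3511
n_f = 1/2.3511 = 0.4253

0.425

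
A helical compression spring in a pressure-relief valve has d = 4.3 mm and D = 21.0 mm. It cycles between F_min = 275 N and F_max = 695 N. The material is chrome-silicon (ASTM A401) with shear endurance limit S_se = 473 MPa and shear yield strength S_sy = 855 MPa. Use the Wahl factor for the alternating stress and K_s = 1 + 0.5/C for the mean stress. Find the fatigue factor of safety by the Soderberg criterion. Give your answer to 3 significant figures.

C = D/d = 21.0/4.3 = 4.8837; K_W = (4C−1)/(4C−4)+0.615/C = 1.3190; K_s = 1+0.5/C = 1.1024
F_a = (F_max−F_min)/2 = 210 N; F_m = (F_max+F_min)/2 = 485 N
τ_a = K_W·8F_aD/(πd³) = 1.3190 × 141.25 = 186.31 MPa
τ_m = K_s·8F_mD/(πd³) = 1.1024 × 326.21 = 359.61 MPa
Soderberg: 1/n_f = τ_a/S_se + τ_m/S_sy = 186.31/473 + 359.61/855 = 0.39389 + 0.42059 = 0.81448
n_f = 1/0.81448 = 1.228

1.23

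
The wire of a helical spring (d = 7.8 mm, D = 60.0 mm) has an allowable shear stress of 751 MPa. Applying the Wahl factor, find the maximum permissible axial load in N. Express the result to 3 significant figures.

C = D/d = 60.0/7.8 = 7.6923
K_W = (4C−1)/(4C−4) + 0.615/C = 29.769/26.769 + 0.0799 = 1.1920
τ_max = K·8FD/(πd³) → F_max = τ_allow·πd³/(8DK)
F_max = 751·π·7.8³/(8·60.0·1.1920) = 1.1196e+06/572.17 = 1956.8 N

1960 N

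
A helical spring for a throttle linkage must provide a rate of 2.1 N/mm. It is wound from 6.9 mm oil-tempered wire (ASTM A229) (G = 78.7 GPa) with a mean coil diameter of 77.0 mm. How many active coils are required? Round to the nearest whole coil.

23

N_a = Gd⁴/(8D³k) = (78.7×10³ × 6.9⁴)/(8 × 77.0³ × 2.1)
    = 1.7839e+08 / 7.66975e+06 = 23.26 → 23 coils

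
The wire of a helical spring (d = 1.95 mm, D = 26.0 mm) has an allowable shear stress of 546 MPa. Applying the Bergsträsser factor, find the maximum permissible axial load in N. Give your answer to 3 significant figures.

55.6 N

C = D/d = 26.0/1.95 = 13.3333
K_B = (4C+2)/(4C−3) = 55.333/50.333 = 1.0993
τ_max = K·8FD/(πd³) → F_max = τ_allow·πd³/(8DK)
F_max = 546·π·1.95³/(8·26.0·1.0993) = 12719/228.66 = 55.623 N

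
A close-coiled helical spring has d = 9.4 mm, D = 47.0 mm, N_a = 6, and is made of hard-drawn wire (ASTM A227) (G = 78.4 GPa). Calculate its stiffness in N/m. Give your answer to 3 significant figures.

123000 N/m

k = Gd⁴/(8D³N_a) = (78.4×10³ × 9.4⁴) / (8 × 47.0³ × 6)
  = 6.12107e+08 / 4.9835e+06 = 122.83 N/mm = 1.2283e+05 N/m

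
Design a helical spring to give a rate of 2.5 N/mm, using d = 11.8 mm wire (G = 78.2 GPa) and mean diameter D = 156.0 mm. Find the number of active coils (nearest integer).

20

N_a = Gd⁴/(8D³k) = (78.2×10³ × 11.8⁴)/(8 × 156.0³ × 2.5)
    = 1.51612e+09 / 7.59283e+07 = 19.97 → 20 coils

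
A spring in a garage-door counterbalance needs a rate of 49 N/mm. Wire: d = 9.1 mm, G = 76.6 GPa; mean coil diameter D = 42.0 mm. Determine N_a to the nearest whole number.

18

N_a = Gd⁴/(8D³k) = (76.6×10³ × 9.1⁴)/(8 × 42.0³ × 49)
    = 5.25284e+08 / 2.90425e+07 = 18.09 → 18 coils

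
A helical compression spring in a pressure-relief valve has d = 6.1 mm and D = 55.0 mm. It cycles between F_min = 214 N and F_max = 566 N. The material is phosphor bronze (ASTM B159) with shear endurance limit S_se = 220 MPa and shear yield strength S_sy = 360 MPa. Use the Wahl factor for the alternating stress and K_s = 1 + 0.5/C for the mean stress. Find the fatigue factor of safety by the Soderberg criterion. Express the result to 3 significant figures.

0.782

C = D/d = 55.0/6.1 = 9.0164; K_W = (4C−1)/(4C−4)+0.615/C = 1.1618; K_s = 1+0.5/C = 1.0555
F_a = (F_max−F_min)/2 = 176 N; F_m = (F_max+F_min)/2 = 390 N
τ_a = K_W·8F_aD/(πd³) = 1.1618 × 108.6 = 126.17 MPa
τ_m = K_s·8F_mD/(πd³) = 1.0555 × 240.65 = 253.99 MPa
Soderberg: 1/n_f = τ_a/S_se + τ_m/S_sy = 126.17/220 + 253.99/360 = 0.57349 + 0.70553 = 1.279
n_f = 1/1.279 = 0.7819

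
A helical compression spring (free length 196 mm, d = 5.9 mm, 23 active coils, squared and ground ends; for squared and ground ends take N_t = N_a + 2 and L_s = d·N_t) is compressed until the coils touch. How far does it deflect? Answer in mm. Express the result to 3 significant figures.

48.5 mm

N_t = 25; L_s = 5.9·25 = 147.5 mm
δ_solid = L₀ − L_s = 196 − 147.5 = 48.5 mm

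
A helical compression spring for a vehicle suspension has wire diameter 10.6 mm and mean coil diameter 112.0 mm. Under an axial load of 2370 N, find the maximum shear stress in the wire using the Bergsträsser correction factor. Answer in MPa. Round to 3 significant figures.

Spring index C = D/d = 112.0/10.6 = 10.5660
K_B = (4C+2)/(4C−3) = 44.264/39.264 = 1.1273
τ₀ = 8FD/(πd³) = 8·2370·112.0/(π·10.6³) = 2.12352e+06/3741.7 = 567.53 MPa
τ_max = K·τ₀ = 1.1273 × 567.53 = 639.8 MPa

640 MPa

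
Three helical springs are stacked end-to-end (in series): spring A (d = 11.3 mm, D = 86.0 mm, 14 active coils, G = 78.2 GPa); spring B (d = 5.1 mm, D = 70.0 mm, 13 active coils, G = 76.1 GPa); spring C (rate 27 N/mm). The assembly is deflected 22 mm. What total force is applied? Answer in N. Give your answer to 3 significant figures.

k_A = Gd⁴/(8D³N_a) = (78.2×10³)(11.3⁴)/(8·86.0³·14) = 17.898 N/mm
k_B = Gd⁴/(8D³N_a) = (76.1×10³)(5.1⁴)/(8·70.0³·13) = 1.4432 N/mm
Series: 1/k_eq = 1/17.898 + 1/1.4432 + 1/27 = 0.7858; k_eq = 1.2726 N/mm
F = k_eq·δ = 1.2726·22 = 27.997 N

28.0 N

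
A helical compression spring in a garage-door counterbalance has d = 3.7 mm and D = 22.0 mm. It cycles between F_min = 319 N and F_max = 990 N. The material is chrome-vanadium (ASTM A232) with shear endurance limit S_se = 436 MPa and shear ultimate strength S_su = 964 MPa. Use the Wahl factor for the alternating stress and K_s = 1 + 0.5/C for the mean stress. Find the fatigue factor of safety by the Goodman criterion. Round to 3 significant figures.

C = D/d = 22.0/3.7 = 5.9459; K_W = (4C−1)/(4C−4)+0.615/C = 1.2551; K_s = 1+0.5/C = 1.0841
F_a = (F_max−F_min)/2 = 335.5 N; F_m = (F_max+F_min)/2 = 654.5 N
τ_a = K_W·8F_aD/(πd³) = 1.2551 × 371.07 = 465.71 MPa
τ_m = K_s·8F_mD/(πd³) = 1.0841 × 723.88 = 784.75 MPa
Goodman: 1/n_f = τ_a/S_se + τ_m/S_su = 465.71/436 + 784.75/964 = 1.06815 + 0.81406 = 1.8822
n_f = 1/1.8822 = 0.5313

0.531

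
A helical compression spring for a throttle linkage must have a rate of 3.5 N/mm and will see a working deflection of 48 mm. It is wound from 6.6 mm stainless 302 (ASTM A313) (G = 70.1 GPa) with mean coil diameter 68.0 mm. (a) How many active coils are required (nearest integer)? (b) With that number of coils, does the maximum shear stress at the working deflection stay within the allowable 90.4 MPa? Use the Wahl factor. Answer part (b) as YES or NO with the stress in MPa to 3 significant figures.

(a) 15 coils; (b) NO, τ_max = 116 MPa

N_a = Gd⁴/(8D³k) = (70.1×10³)(6.6⁴)/(8·68.0³·3.5) = 15.11 → N_a = 15
Actual rate k = Gd⁴/(8D³·15) = 3.5252 N/mm
Working load F = kδ = 3.5252·48 = 169.21 N
C = 68.0/6.6 = 10.3030; K_W = (4C−1)/(4C−4)+0.615/C = 1.1403
τ_max = K_W·8FD/(πd³) = 1.1403·101.92 = 116.22 MPa
τ_max > 90.4 MPa → exceeds allowable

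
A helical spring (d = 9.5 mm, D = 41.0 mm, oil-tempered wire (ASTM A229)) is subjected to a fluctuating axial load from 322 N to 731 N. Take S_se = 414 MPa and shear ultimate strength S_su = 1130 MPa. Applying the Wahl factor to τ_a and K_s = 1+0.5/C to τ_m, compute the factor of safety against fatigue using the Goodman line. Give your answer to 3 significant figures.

6.87

C = D/d = 41.0/9.5 = 4.3158; K_W = (4C−1)/(4C−4)+0.615/C = 1.3687; K_s = 1+0.5/C = 1.1159
F_a = (F_max−F_min)/2 = 204.5 N; F_m = (F_max+F_min)/2 = 526.5 N
τ_a = K_W·8F_aD/(πd³) = 1.3687 × 24.903 = 34.084 MPa
τ_m = K_s·8F_mD/(πd³) = 1.1159 × 64.114 = 71.542 MPa
Goodman: 1/n_f = τ_a/S_se + τ_m/S_su = 34.084/414 + 71.542/1130 = 0.08233 + 0.06331 = 0.14564
n_f = 1/0.14564 = 6.866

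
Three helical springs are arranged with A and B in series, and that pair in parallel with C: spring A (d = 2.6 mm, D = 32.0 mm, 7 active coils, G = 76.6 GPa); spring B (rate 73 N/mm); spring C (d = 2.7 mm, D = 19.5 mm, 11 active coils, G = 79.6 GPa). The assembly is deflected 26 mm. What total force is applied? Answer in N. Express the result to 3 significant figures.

217 N

k_A = Gd⁴/(8D³N_a) = (76.6×10³)(2.6⁴)/(8·32.0³·7) = 1.9076 N/mm
k_C = Gd⁴/(8D³N_a) = (79.6×10³)(2.7⁴)/(8·19.5³·11) = 6.4831 N/mm
Springs A,B series: k_AB = 1/(1/1.9076+1/73) = 1.859 N/mm; parallel with C: k_eq = 1.859+6.4831 = 8.3421 N/mm
F = k_eq·δ = 8.3421·26 = 216.89 N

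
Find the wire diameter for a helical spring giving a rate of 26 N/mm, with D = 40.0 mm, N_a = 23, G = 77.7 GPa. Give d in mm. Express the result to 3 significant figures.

d = (8D³N_a·k / G)^(1/4) = (8·40.0³·23·26 / (77.7×10³))^0.25
  = (3940.5)^0.25 = 7.9230 mm

7.92 mm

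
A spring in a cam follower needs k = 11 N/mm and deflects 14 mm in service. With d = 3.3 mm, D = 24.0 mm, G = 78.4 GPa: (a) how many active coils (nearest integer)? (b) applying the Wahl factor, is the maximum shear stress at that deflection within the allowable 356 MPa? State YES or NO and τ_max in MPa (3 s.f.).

N_a = Gd⁴/(8D³k) = (78.4×10³)(3.3⁴)/(8·24.0³·11) = 7.643 → N_a = 8
Actual rate k = Gd⁴/(8D³·8) = 10.509 N/mm
Working load F = kδ = 10.509·14 = 147.12 N
C = 24.0/3.3 = 7.2727; K_W = (4C−1)/(4C−4)+0.615/C = 1.2041
τ_max = K_W·8FD/(πd³) = 1.2041·250.2 = 301.28 MPa
τ_max ≤ 356 MPa → acceptable

(a) 8 coils; (b) YES, τ_max = 301 MPa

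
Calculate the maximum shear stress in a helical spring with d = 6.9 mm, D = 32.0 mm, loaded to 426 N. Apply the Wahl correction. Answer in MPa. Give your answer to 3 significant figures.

Spring index C = D/d = 32.0/6.9 = 4.6377
K_W = (4C−1)/(4C−4) + 0.615/C = 17.551/14.551 + 0.1326 = 1.3388
τ₀ = 8FD/(πd³) = 8·426·32.0/(π·6.9³) = 109056/1032 = 105.67 MPa
τ_max = K·τ₀ = 1.3388 × 105.67 = 141.47 MPa

141 MPa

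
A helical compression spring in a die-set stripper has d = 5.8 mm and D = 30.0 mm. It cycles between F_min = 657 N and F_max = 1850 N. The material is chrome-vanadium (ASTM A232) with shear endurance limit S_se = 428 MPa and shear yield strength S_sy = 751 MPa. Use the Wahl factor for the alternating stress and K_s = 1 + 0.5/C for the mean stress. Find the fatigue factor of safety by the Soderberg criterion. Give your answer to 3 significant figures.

C = D/d = 30.0/5.8 = 5.1724; K_W = (4C−1)/(4C−4)+0.615/C = 1.2987; K_s = 1+0.5/C = 1.0967
F_a = (F_max−F_min)/2 = 596.5 N; F_m = (F_max+F_min)/2 = 1253.5 N
τ_a = K_W·8F_aD/(πd³) = 1.2987 × 233.55 = 303.31 MPa
τ_m = K_s·8F_mD/(πd³) = 1.0967 × 490.8 = 538.24 MPa
Soderberg: 1/n_f = τ_a/S_se + τ_m/S_sy = 303.31/428 + 538.24/751 = 0.70866 + 0.71670 = 1.4254
n_f = 1/1.4254 = 0.7016

0.702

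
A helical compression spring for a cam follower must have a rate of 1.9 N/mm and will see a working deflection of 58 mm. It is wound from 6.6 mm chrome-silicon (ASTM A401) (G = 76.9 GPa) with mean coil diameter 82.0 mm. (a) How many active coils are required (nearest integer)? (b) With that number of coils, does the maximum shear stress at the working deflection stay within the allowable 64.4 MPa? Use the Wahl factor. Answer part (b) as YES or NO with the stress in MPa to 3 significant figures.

N_a = Gd⁴/(8D³k) = (76.9×10³)(6.6⁴)/(8·82.0³·1.9) = 17.41 → N_a = 17
Actual rate k = Gd⁴/(8D³·17) = 1.9459 N/mm
Working load F = kδ = 1.9459·58 = 112.86 N
C = 82.0/6.6 = 12.4242; K_W = (4C−1)/(4C−4)+0.615/C = 1.1151
τ_max = K_W·8FD/(πd³) = 1.1151·81.973 = 91.412 MPa
τ_max > 64.4 MPa → exceeds allowable

(a) 17 coils; (b) NO, τ_max = 91.4 MPa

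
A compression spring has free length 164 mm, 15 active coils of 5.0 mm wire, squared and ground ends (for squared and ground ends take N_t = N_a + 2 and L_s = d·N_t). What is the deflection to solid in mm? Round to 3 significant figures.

N_t = 17; L_s = 5.0·17 = 85 mm
δ_solid = L₀ − L_s = 164 − 85 = 79 mm

79.0 mm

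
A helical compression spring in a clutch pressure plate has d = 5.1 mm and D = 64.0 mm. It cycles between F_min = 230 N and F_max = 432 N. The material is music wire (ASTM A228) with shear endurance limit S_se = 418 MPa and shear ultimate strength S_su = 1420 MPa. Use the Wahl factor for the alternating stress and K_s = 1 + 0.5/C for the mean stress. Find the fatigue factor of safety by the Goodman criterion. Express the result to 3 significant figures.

C = D/d = 64.0/5.1 = 12.5490; K_W = (4C−1)/(4C−4)+0.615/C = 1.1139; K_s = 1+0.5/C = 1.0398
F_a = (F_max−F_min)/2 = 101 N; F_m = (F_max+F_min)/2 = 331 N
τ_a = K_W·8F_aD/(πd³) = 1.1139 × 124.09 = 138.23 MPa
τ_m = K_s·8F_mD/(πd³) = 1.0398 × 406.67 = 422.87 MPa
Goodman: 1/n_f = τ_a/S_se + τ_m/S_su = 138.23/418 + 422.87/1420 = 0.33069 + 0.29779 = 0.62848
n_f = 1/0.62848 = 1.591

1.59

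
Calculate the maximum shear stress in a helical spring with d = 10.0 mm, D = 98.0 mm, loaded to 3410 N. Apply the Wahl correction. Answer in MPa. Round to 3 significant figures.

977 MPa

Spring index C = D/d = 98.0/10.0 = 9.8000
K_W = (4C−1)/(4C−4) + 0.615/C = 38.200/35.200 + 0.0628 = 1.1480
τ₀ = 8FD/(πd³) = 8·3410·98.0/(π·10.0³) = 2.67344e+06/3141.6 = 850.98 MPa
τ_max = K·τ₀ = 1.1480 × 850.98 = 976.91 MPa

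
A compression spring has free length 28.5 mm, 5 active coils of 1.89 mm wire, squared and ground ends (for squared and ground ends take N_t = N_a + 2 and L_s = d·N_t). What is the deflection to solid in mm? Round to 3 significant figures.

15.3 mm

N_t = 7; L_s = 1.89·7 = 13.23 mm
δ_solid = L₀ − L_s = 28.5 − 13.23 = 15.27 mm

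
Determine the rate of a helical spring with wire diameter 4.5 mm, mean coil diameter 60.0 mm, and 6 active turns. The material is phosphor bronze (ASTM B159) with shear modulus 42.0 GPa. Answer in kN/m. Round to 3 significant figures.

1.66 kN/m

k = Gd⁴/(8D³N_a) = (42.0×10³ × 4.5⁴) / (8 × 60.0³ × 6)
  = 1.72226e+07 / 1.0368e+07 = 1.6611 N/mm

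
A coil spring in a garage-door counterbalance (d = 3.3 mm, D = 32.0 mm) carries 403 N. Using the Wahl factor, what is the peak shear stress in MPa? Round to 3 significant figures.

Spring index C = D/d = 32.0/3.3 = 9.6970
K_W = (4C−1)/(4C−4) + 0.615/C = 37.788/34.788 + 0.0634 = 1.1497
τ₀ = 8FD/(πd³) = 8·403·32.0/(π·3.3³) = 103168/112.9 = 913.8 MPa
τ_max = K·τ₀ = 1.1497 × 913.8 = 1050.6 MPa

1050 MPa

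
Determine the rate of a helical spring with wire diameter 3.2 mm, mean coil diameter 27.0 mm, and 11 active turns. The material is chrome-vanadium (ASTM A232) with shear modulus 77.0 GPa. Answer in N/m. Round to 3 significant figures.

4660 N/m

k = Gd⁴/(8D³N_a) = (77.0×10³ × 3.2⁴) / (8 × 27.0³ × 11)
  = 8.07404e+06 / 1.7321e+06 = 4.6614 N/mm = 4661.4 N/m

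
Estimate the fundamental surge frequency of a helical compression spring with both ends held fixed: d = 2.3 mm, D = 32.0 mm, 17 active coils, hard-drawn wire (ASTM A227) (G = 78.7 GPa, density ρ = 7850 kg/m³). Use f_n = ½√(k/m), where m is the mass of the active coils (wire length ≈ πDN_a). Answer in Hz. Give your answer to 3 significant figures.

k = Gd⁴/(8D³N_a) = (78.7×10³)(2.3⁴)/(8·32.0³·17) = 0.49419 N/mm = 494.19 N/m
Wire length L = πDN_a = π·32.0·17 = 1709 mm
m = ρ·(πd²/4)·L = 7850 × 4.1548×10⁻⁶ m² × 1.709 m = 0.05574 kg
f_n = ½√(k/m) = 0.5·√(494.19/0.05574) = 0.5·√(8866.1) = 47.08 Hz

47.1 Hz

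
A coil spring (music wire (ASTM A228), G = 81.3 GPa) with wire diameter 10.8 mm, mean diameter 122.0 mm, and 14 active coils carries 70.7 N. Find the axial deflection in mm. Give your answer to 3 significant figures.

13.0 mm

k = Gd⁴/(8D³N_a) = (81.3×10³)(10.8⁴)/(8·122.0³·14) = 5.4386 N/mm
δ = F/k = 70.7 / 5.4386 = 13 mm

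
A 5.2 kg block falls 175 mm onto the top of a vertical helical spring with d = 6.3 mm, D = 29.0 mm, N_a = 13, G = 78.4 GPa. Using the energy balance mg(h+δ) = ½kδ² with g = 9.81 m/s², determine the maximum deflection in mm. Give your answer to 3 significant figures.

k = Gd⁴/(8D³N_a) = (78.4×10³)(6.3⁴)/(8·29.0³·13) = 48.691 N/mm
W = mg = 5.2 × 9.81 = 51.012 N
½kδ² − Wδ − Wh = 0 → δ = (W + √(W² + 2kWh))/k
δ = (51.012 + √(2602.2 + 869343))/48.691 = (51.012 + 933.78)/48.691 = 20.225 mm

20.2 mm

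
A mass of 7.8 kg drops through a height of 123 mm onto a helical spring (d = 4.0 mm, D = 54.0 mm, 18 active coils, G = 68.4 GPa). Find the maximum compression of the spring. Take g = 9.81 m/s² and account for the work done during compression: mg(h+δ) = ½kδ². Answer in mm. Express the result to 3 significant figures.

284 mm

k = Gd⁴/(8D³N_a) = (68.4×10³)(4.0⁴)/(8·54.0³·18) = 0.77224 N/mm
W = mg = 7.8 × 9.81 = 76.518 N
½kδ² − Wδ − Wh = 0 → δ = (W + √(W² + 2kWh))/k
δ = (76.518 + √(5855 + 14536.2))/0.77224 = (76.518 + 142.8)/0.77224 = 284 mm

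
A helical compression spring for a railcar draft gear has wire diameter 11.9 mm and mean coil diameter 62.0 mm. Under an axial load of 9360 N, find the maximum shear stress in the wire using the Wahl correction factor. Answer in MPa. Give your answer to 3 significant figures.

1140 MPa

Spring index C = D/d = 62.0/11.9 = 5.2101
K_W = (4C−1)/(4C−4) + 0.615/C = 19.840/16.840 + 0.1180 = 1.2962
τ₀ = 8FD/(πd³) = 8·9360·62.0/(π·11.9³) = 4.64256e+06/5294.1 = 876.93 MPa
τ_max = K·τ₀ = 1.2962 × 876.93 = 1136.7 MPa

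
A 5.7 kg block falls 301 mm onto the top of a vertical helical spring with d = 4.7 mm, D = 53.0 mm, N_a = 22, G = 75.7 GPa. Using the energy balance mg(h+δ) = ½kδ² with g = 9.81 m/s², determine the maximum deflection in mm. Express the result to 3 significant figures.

199 mm

k = Gd⁴/(8D³N_a) = (75.7×10³)(4.7⁴)/(8·53.0³·22) = 1.4098 N/mm
W = mg = 5.7 × 9.81 = 55.917 N
½kδ² − Wδ − Wh = 0 → δ = (W + √(W² + 2kWh))/k
δ = (55.917 + √(3126.7 + 47455.6))/1.4098 = (55.917 + 224.91)/1.4098 = 199.2 mm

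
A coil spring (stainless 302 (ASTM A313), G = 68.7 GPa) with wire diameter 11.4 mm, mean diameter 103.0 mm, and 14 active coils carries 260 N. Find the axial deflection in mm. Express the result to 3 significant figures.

27.4 mm

k = Gd⁴/(8D³N_a) = (68.7×10³)(11.4⁴)/(8·103.0³·14) = 9.4808 N/mm
δ = F/k = 260 / 9.4808 = 27.424 mm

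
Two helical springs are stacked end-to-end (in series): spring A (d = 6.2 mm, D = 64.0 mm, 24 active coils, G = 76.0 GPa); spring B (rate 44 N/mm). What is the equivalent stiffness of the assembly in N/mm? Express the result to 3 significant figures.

k_A = Gd⁴/(8D³N_a) = (76.0×10³)(6.2⁴)/(8·64.0³·24) = 2.2312 N/mm
Series: 1/k_eq = 1/2.2312 + 1/44 = 0.47092; k_eq = 2.1235 N/mm

2.12 N/mm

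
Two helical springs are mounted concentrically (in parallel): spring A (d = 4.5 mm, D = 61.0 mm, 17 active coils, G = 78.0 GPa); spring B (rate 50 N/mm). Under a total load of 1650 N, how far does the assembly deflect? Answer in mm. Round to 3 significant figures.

k_A = Gd⁴/(8D³N_a) = (78.0×10³)(4.5⁴)/(8·61.0³·17) = 1.0361 N/mm
Parallel: k_eq = 1.0361 + 50 = 51.036 N/mm
δ = F/k_eq = 1650/51.036 = 32.33 mm

32.3 mm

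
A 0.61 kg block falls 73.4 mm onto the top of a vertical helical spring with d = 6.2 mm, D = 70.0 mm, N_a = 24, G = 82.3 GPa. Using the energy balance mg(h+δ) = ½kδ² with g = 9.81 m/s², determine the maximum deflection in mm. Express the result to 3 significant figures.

25.3 mm

k = Gd⁴/(8D³N_a) = (82.3×10³)(6.2⁴)/(8·70.0³·24) = 1.8466 N/mm
W = mg = 0.61 × 9.81 = 5.9841 N
½kδ² − Wδ − Wh = 0 → δ = (W + √(W² + 2kWh))/k
δ = (5.9841 + √(35.809 + 1622.17))/1.8466 = (5.9841 + 40.718)/1.8466 = 25.291 mm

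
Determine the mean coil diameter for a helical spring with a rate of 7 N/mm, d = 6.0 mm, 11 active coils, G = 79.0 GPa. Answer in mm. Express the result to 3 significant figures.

D = (Gd⁴/(8N_a·k))^(1/3) = (79.0×10³·6.0⁴/(8·11·7))^(1/3)
  = (166208)^(1/3) = 54.9816 mm

55.0 mm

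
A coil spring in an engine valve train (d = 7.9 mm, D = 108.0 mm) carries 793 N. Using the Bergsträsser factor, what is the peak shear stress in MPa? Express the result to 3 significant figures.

Spring index C = D/d = 108.0/7.9 = 13.6709
K_B = (4C+2)/(4C−3) = 56.684/51.684 = 1.0967
τ₀ = 8FD/(πd³) = 8·793·108.0/(π·7.9³) = 685152/1548.9 = 442.34 MPa
τ_max = K·τ₀ = 1.0967 × 442.34 = 485.13 MPa

485 MPa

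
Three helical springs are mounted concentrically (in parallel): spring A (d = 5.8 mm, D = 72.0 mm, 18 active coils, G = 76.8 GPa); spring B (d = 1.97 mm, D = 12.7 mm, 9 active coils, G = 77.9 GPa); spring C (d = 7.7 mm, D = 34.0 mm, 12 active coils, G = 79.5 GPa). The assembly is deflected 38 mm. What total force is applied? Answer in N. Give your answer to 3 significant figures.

3180 N

k_A = Gd⁴/(8D³N_a) = (76.8×10³)(5.8⁴)/(8·72.0³·18) = 1.617 N/mm
k_B = Gd⁴/(8D³N_a) = (77.9×10³)(1.97⁴)/(8·12.7³·9) = 7.9553 N/mm
k_C = Gd⁴/(8D³N_a) = (79.5×10³)(7.7⁴)/(8·34.0³·12) = 74.067 N/mm
Parallel: k_eq = 1.617 + 7.9553 + 74.067 = 83.639 N/mm
F = k_eq·δ = 83.639·38 = 3178.3 N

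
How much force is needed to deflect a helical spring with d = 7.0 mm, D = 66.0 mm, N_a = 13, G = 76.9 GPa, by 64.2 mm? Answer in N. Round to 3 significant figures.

k = Gd⁴/(8D³N_a) = (76.9×10³)(7.0⁴)/(8·66.0³·13) = 6.1752 N/mm
F = k·δ = 6.1752 × 64.2 = 396.45 N

396 N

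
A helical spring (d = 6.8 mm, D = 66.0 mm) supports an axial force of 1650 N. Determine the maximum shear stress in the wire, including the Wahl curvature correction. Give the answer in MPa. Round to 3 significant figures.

Spring index C = D/d = 66.0/6.8 = 9.7059
K_W = (4C−1)/(4C−4) + 0.615/C = 37.824/34.824 + 0.0634 = 1.1495
τ₀ = 8FD/(πd³) = 8·1650·66.0/(π·6.8³) = 871200/987.82 = 881.94 MPa
τ_max = K·τ₀ = 1.1495 × 881.94 = 1013.8 MPa

1010 MPa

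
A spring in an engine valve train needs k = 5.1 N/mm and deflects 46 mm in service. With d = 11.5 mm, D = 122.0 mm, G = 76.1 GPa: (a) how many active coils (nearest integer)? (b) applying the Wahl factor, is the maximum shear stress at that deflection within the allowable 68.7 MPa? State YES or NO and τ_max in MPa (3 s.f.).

N_a = Gd⁴/(8D³k) = (76.1×10³)(11.5⁴)/(8·122.0³·5.1) = 17.97 → N_a = 18
Actual rate k = Gd⁴/(8D³·18) = 5.0902 N/mm
Working load F = kδ = 5.0902·46 = 234.15 N
C = 122.0/11.5 = 10.6087; K_W = (4C−1)/(4C−4)+0.615/C = 1.1360
τ_max = K_W·8FD/(πd³) = 1.1360·47.83 = 54.336 MPa
τ_max ≤ 68.7 MPa → acceptable

(a) 18 coils; (b) YES, τ_max = 54.3 MPa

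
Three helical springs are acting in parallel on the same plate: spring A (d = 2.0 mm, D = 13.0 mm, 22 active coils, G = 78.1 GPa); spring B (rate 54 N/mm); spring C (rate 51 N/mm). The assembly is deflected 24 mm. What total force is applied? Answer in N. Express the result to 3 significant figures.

k_A = Gd⁴/(8D³N_a) = (78.1×10³)(2.0⁴)/(8·13.0³·22) = 3.2317 N/mm
Parallel: k_eq = 3.2317 + 54 + 51 = 108.23 N/mm
F = k_eq·δ = 108.23·24 = 2597.6 N

2600 N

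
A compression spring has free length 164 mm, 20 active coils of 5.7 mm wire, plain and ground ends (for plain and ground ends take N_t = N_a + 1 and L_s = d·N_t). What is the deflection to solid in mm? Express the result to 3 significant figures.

44.3 mm

N_t = 21; L_s = 5.7·21 = 119.7 mm
δ_solid = L₀ − L_s = 164 − 119.7 = 44.3 mm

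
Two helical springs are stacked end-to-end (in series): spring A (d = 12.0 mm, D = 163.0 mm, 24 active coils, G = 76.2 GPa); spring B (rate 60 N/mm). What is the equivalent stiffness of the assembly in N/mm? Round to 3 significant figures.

1.84 N/mm

k_A = Gd⁴/(8D³N_a) = (76.2×10³)(12.0⁴)/(8·163.0³·24) = 1.9003 N/mm
Series: 1/k_eq = 1/1.9003 + 1/60 = 0.54291; k_eq = 1.8419 N/mm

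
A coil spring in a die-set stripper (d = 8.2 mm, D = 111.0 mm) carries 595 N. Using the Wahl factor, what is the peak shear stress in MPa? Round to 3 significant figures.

337 MPa

Spring index C = D/d = 111.0/8.2 = 13.5366
K_W = (4C−1)/(4C−4) + 0.615/C = 53.146/50.146 + 0.0454 = 1.1053
τ₀ = 8FD/(πd³) = 8·595·111.0/(π·8.2³) = 528360/1732.2 = 305.03 MPa
τ_max = K·τ₀ = 1.1053 × 305.03 = 337.13 MPa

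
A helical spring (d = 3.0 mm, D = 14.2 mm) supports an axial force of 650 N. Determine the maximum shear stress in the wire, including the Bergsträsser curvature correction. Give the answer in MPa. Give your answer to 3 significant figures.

Spring index C = D/d = 14.2/3.0 = 4.7333
K_B = (4C+2)/(4C−3) = 20.933/15.933 = 1.3138
τ₀ = 8FD/(πd³) = 8·650·14.2/(π·3.0³) = 73840/84.823 = 870.52 MPa
τ_max = K·τ₀ = 1.3138 × 870.52 = 1143.7 MPa

1140 MPa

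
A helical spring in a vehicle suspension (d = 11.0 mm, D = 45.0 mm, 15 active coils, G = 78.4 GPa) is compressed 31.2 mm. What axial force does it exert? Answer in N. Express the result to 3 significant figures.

k = Gd⁴/(8D³N_a) = (78.4×10³)(11.0⁴)/(8·45.0³·15) = 104.97 N/mm
F = k·δ = 104.97 × 31.2 = 3275.1 N

3280 N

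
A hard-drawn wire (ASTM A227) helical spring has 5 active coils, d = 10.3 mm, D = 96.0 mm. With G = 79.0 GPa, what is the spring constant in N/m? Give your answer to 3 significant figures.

k = Gd⁴/(8D³N_a) = (79.0×10³ × 10.3⁴) / (8 × 96.0³ × 5)
  = 8.89152e+08 / 3.53894e+07 = 25.125 N/mm = 25125 N/m

25100 N/m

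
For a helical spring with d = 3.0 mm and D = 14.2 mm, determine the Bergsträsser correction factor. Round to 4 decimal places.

1.3138

C = D/d = 14.2/3.0 = 4.7333
K_B = (4C+2)/(4C−3) = 20.933/15.933 = 1.3138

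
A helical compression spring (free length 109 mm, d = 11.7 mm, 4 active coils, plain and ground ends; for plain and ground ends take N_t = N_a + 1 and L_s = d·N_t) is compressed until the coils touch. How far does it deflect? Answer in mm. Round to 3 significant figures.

50.5 mm

N_t = 5; L_s = 11.7·5 = 58.5 mm
δ_solid = L₀ − L_s = 109 − 58.5 = 50.5 mm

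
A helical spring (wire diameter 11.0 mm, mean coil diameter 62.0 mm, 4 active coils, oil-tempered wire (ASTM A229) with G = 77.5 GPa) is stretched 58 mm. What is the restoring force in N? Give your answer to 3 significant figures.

k = Gd⁴/(8D³N_a) = (77.5×10³)(11.0⁴)/(8·62.0³·4) = 148.78 N/mm
F = k·δ = 148.78 × 58 = 8629.3 N

8630 N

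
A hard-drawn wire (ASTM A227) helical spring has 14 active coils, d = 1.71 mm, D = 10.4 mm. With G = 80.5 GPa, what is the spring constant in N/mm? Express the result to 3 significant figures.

k = Gd⁴/(8D³N_a) = (80.5×10³ × 1.71⁴) / (8 × 10.4³ × 14)
  = 688304 / 125985 = 5.4634 N/mm

5.46 N/mm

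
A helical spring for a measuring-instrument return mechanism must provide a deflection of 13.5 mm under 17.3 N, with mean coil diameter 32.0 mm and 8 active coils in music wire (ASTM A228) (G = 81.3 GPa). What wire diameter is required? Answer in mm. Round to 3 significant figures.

Required rate k = F/δ = 17.3/13.5 = 1.2815 N/mm
d = (8D³N_a·k / G)^(1/4) = (8·32.0³·8·1.2815 / (81.3×10³))^0.25
  = (33.056)^0.25 = 2.3978 mm

2.40 mm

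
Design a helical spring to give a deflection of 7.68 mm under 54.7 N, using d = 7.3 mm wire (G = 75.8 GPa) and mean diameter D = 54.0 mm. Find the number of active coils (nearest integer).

Required rate k = F/δ = 54.7/7.68 = 7.1224 N/mm
N_a = Gd⁴/(8D³k) = (75.8×10³ × 7.3⁴)/(8 × 54.0³ × 7.1224)
    = 2.15259e+08 / 8.97217e+06 = 23.99 → 24 coils

24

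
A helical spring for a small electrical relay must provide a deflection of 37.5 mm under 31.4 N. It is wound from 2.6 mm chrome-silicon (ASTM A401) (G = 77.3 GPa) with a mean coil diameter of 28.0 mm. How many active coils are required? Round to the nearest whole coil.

Required rate k = F/δ = 31.4/37.5 = 0.83733 N/mm
N_a = Gd⁴/(8D³k) = (77.3×10³ × 2.6⁴)/(8 × 28.0³ × 0.83733)
    = 3.53242e+06 / 147049 = 24.02 → 24 coils

24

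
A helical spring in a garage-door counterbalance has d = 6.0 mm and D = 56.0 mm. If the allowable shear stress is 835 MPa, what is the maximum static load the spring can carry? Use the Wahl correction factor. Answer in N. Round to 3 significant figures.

C = D/d = 56.0/6.0 = 9.3333
K_W = (4C−1)/(4C−4) + 0.615/C = 36.333/33.333 + 0.0659 = 1.1559
τ_max = K·8FD/(πd³) → F_max = τ_allow·πd³/(8DK)
F_max = 835·π·6.0³/(8·56.0·1.1559) = 5.6662e+05/517.84 = 1094.2 N

1090 N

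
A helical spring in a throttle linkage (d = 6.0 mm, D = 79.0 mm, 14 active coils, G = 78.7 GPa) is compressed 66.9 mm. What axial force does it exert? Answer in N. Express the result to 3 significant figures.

k = Gd⁴/(8D³N_a) = (78.7×10³)(6.0⁴)/(8·79.0³·14) = 1.8471 N/mm
F = k·δ = 1.8471 × 66.9 = 123.57 N

124 N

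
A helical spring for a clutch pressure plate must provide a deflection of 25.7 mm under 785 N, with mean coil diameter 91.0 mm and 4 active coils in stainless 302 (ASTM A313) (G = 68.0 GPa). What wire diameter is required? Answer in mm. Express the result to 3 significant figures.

10.2 mm

Required rate k = F/δ = 785/25.7 = 30.545 N/mm
d = (8D³N_a·k / G)^(1/4) = (8·91.0³·4·30.545 / (68.0×10³))^0.25
  = (10832)^0.25 = 10.2018 mm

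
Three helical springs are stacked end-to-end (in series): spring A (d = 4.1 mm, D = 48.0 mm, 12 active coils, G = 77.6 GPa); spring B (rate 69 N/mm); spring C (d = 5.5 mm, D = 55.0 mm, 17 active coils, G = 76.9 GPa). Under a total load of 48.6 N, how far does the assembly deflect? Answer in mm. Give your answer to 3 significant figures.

k_A = Gd⁴/(8D³N_a) = (77.6×10³)(4.1⁴)/(8·48.0³·12) = 2.0654 N/mm
k_C = Gd⁴/(8D³N_a) = (76.9×10³)(5.5⁴)/(8·55.0³·17) = 3.1099 N/mm
Series: 1/k_eq = 1/2.0654 + 1/69 + 1/3.1099 = 0.82021; k_eq = 1.2192 N/mm
δ = F/k_eq = 48.6/1.2192 = 39.862 mm

39.9 mm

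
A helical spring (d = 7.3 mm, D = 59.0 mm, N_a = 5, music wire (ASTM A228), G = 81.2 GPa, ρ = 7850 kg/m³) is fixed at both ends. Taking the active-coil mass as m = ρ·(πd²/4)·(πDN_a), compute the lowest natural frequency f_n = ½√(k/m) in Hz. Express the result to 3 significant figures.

k = Gd⁴/(8D³N_a) = (81.2×10³)(7.3⁴)/(8·59.0³·5) = 28.069 N/mm = 28069 N/m
Wire length L = πDN_a = π·59.0·5 = 926.77 mm
m = ρ·(πd²/4)·L = 7850 × 41.854×10⁻⁶ m² × 0.92677 m = 0.30449 kg
f_n = ½√(k/m) = 0.5·√(28069/0.30449) = 0.5·√(92184) = 151.81 Hz

152 Hz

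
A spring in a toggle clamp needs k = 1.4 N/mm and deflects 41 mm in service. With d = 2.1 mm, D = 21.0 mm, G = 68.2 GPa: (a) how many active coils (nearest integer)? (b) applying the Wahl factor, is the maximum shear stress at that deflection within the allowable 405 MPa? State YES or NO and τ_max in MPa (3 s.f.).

(a) 13 coils; (b) YES, τ_max = 373 MPa

N_a = Gd⁴/(8D³k) = (68.2×10³)(2.1⁴)/(8·21.0³·1.4) = 12.79 → N_a = 13
Actual rate k = Gd⁴/(8D³·13) = 1.3771 N/mm
Working load F = kδ = 1.3771·41 = 56.462 N
C = 21.0/2.1 = 10.0000; K_W = (4C−1)/(4C−4)+0.615/C = 1.1448
τ_max = K_W·8FD/(πd³) = 1.1448·326.03 = 373.25 MPa
τ_max ≤ 405 MPa → acceptable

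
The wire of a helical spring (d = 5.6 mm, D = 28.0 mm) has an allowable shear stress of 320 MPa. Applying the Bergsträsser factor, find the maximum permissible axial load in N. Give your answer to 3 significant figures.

609 N

C = D/d = 28.0/5.6 = 5.0000
K_B = (4C+2)/(4C−3) = 22.000/17.000 = 1.2941
τ_max = K·8FD/(πd³) → F_max = τ_allow·πd³/(8DK)
F_max = 320·π·5.6³/(8·28.0·1.2941) = 1.7655e+05/289.88 = 609.03 N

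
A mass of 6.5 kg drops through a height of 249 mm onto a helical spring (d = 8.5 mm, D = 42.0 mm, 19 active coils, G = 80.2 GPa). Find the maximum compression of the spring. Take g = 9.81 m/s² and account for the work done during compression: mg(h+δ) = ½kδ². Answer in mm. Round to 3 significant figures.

31.0 mm

k = Gd⁴/(8D³N_a) = (80.2×10³)(8.5⁴)/(8·42.0³·19) = 37.176 N/mm
W = mg = 6.5 × 9.81 = 63.765 N
½kδ² − Wδ − Wh = 0 → δ = (W + √(W² + 2kWh))/k
δ = (63.765 + √(4066 + 1.18051e+06))/37.176 = (63.765 + 1088.4)/37.176 = 30.992 mm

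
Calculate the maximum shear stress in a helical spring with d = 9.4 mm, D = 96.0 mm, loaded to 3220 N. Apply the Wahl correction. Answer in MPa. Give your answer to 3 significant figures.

Spring index C = D/d = 96.0/9.4 = 10.2128
K_W = (4C−1)/(4C−4) + 0.615/C = 39.851/36.851 + 0.0602 = 1.1416
τ₀ = 8FD/(πd³) = 8·3220·96.0/(π·9.4³) = 2.47296e+06/2609.4 = 947.73 MPa
τ_max = K·τ₀ = 1.1416 × 947.73 = 1082 MPa

1080 MPa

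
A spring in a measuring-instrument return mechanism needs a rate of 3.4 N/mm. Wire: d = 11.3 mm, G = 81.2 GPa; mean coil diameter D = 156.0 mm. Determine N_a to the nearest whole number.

N_a = Gd⁴/(8D³k) = (81.2×10³ × 11.3⁴)/(8 × 156.0³ × 3.4)
    = 1.32394e+09 / 1.03263e+08 = 12.82 → 13 coils

13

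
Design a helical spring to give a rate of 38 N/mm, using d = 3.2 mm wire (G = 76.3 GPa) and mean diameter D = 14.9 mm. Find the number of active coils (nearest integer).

8

N_a = Gd⁴/(8D³k) = (76.3×10³ × 3.2⁴)/(8 × 14.9³ × 38)
    = 8.00063e+06 / 1.00562e+06 = 7.956 → 8 coils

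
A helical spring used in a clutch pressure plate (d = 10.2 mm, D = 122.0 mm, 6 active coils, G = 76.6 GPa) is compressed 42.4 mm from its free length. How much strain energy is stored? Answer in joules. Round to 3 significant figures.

8.55 J

k = Gd⁴/(8D³N_a) = (76.6×10³)(10.2⁴)/(8·122.0³·6) = 9.5128 N/mm
U = ½kδ² = 0.5 × 9.5128 × 42.4² = 8550.9 N·mm = 8.5509 J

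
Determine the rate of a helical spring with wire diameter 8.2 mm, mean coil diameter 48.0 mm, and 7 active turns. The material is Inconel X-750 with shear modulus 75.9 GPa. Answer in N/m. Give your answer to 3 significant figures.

55400 N/m

k = Gd⁴/(8D³N_a) = (75.9×10³ × 8.2⁴) / (8 × 48.0³ × 7)
  = 3.4316e+08 / 6.19315e+06 = 55.41 N/mm = 55410 N/m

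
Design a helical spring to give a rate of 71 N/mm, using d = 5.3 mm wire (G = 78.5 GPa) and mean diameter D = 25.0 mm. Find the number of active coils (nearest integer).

7

N_a = Gd⁴/(8D³k) = (78.5×10³ × 5.3⁴)/(8 × 25.0³ × 71)
    = 6.19403e+07 / 8.875e+06 = 6.979 → 7 coils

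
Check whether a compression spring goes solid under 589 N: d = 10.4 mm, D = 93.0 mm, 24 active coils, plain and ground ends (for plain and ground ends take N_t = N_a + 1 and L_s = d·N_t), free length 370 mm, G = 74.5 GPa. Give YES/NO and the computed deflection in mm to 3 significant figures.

k = Gd⁴/(8D³N_a) = (74.5×10³)(10.4⁴)/(8·93.0³·24) = 5.6434 N/mm
N_t = 25; L_s = 10.4·25 = 260 mm; δ_solid = L₀ − L_s = 370 − 260 = 110 mm
δ = F/k = 589/5.6434 = 104.37 mm
δ < δ_solid → spring does not go solid

NO, δ = 104 mm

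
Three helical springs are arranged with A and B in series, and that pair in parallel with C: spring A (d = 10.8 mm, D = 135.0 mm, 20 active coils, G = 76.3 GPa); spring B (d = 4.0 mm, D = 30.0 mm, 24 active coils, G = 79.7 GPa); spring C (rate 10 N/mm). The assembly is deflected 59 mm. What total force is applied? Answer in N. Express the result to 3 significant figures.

k_A = Gd⁴/(8D³N_a) = (76.3×10³)(10.8⁴)/(8·135.0³·20) = 2.6369 N/mm
k_B = Gd⁴/(8D³N_a) = (79.7×10³)(4.0⁴)/(8·30.0³·24) = 3.9358 N/mm
Springs A,B series: k_AB = 1/(1/2.6369+1/3.9358) = 1.579 N/mm; parallel with C: k_eq = 1.579+10 = 11.579 N/mm
F = k_eq·δ = 11.579·59 = 683.16 N

683 N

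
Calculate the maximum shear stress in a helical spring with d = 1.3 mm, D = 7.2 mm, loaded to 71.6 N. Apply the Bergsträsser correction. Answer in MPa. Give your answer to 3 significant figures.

754 MPa

Spring index C = D/d = 7.2/1.3 = 5.5385
K_B = (4C+2)/(4C−3) = 24.154/19.154 = 1.2610
τ₀ = 8FD/(πd³) = 8·71.6·7.2/(π·1.3³) = 4124.16/6.9021 = 597.52 MPa
τ_max = K·τ₀ = 1.2610 × 597.52 = 753.5 MPa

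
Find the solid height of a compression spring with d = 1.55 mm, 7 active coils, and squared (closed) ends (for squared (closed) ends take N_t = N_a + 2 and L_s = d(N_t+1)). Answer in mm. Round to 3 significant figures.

15.5 mm

squared (closed) ends: N_t = N_a + 2 = 7 + 2 = 9
L_s = d·(N_t+1) = 1.55 × 10 = 15.5 mm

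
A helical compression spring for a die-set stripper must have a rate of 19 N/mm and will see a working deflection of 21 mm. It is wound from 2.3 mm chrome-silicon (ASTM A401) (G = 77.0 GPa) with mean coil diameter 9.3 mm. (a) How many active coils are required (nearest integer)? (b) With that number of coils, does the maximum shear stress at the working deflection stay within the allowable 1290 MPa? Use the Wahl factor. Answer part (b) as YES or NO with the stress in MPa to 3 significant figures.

N_a = Gd⁴/(8D³k) = (77.0×10³)(2.3⁴)/(8·9.3³·19) = 17.62 → N_a = 18
Actual rate k = Gd⁴/(8D³·18) = 18.603 N/mm
Working load F = kδ = 18.603·21 = 390.67 N
C = 9.3/2.3 = 4.0435; K_W = (4C−1)/(4C−4)+0.615/C = 1.3985
τ_max = K_W·8FD/(πd³) = 1.3985·760.41 = 1063.5 MPa
τ_max ≤ 1290 MPa → acceptable

(a) 18 coils; (b) YES, τ_max = 1060 MPa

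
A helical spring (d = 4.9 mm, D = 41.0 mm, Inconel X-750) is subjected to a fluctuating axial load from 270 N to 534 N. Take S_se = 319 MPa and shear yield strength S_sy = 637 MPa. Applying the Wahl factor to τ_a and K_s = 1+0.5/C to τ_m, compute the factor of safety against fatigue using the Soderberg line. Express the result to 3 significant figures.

0.976

C = D/d = 41.0/4.9 = 8.3673; K_W = (4C−1)/(4C−4)+0.615/C = 1.1753; K_s = 1+0.5/C = 1.0598
F_a = (F_max−F_min)/2 = 132 N; F_m = (F_max+F_min)/2 = 402 N
τ_a = K_W·8F_aD/(πd³) = 1.1753 × 117.14 = 137.68 MPa
τ_m = K_s·8F_mD/(πd³) = 1.0598 × 356.75 = 378.07 MPa
Soderberg: 1/n_f = τ_a/S_se + τ_m/S_sy = 137.68/319 + 378.07/637 = 0.43159 + 0.59351 = 1.0251
n_f = 1/1.0251 = 0.9755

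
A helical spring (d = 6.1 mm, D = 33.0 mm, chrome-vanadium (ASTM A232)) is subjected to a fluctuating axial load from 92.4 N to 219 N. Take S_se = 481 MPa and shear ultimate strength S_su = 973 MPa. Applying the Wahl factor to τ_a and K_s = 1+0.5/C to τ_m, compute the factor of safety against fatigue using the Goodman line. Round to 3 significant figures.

C = D/d = 33.0/6.1 = 5.4098; K_W = (4C−1)/(4C−4)+0.615/C = 1.2838; K_s = 1+0.5/C = 1.0924
F_a = (F_max−F_min)/2 = 63.3 N; F_m = (F_max+F_min)/2 = 155.7 N
τ_a = K_W·8F_aD/(πd³) = 1.2838 × 23.435 = 30.085 MPa
τ_m = K_s·8F_mD/(πd³) = 1.0924 × 57.644 = 62.972 MPa
Goodman: 1/n_f = τ_a/S_se + τ_m/S_su = 30.085/481 + 62.972/973 = 0.06255 + 0.06472 = 0.12727
n_f = 1/0.12727 = 7.858

7.86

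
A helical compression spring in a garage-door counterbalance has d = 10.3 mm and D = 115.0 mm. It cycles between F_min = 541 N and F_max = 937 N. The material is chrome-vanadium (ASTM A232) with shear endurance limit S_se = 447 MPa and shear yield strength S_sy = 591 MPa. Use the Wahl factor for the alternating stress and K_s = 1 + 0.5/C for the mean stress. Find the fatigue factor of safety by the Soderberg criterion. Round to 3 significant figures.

C = D/d = 115.0/10.3 = 11.1650; K_W = (4C−1)/(4C−4)+0.615/C = 1.1289; K_s = 1+0.5/C = 1.0448
F_a = (F_max−F_min)/2 = 198 N; F_m = (F_max+F_min)/2 = 739 N
τ_a = K_W·8F_aD/(πd³) = 1.1289 × 53.063 = 59.901 MPa
τ_m = K_s·8F_mD/(πd³) = 1.0448 × 198.05 = 206.92 MPa
Soderberg: 1/n_f = τ_a/S_se + τ_m/S_sy = 59.901/447 + 206.92/591 = 0.13401 + 0.35011 = 0.48412
n_f = 1/0.48412 = 2.066

2.07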